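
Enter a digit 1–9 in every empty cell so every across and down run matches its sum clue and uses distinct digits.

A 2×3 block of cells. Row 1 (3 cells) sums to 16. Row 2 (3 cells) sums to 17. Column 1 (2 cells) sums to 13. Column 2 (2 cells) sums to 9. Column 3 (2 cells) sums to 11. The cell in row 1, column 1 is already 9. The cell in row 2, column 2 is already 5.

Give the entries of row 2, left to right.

(1,2) = 9 − 5 = 4 completes the 9 down.
(1,3) = 16 − 13 = 3 completes the 16 across.
(2,1) = 13 − 9 = 4 completes the 13 down.
(2,3) = 17 − 9 = 8 completes the 17 across.

4, 5, 8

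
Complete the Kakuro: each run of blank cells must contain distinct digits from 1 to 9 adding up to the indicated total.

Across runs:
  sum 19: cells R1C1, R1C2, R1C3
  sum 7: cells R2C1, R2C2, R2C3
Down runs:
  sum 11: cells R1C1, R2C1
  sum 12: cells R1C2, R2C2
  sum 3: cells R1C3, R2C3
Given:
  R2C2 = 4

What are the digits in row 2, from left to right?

7 in 3 cells must be {1,2,4}; 3 in 2 cells must be {1,2}.
R1C2 = 12 − 4 = 8 completes the 12 down.
Given what's placed, R1C3 must be 2 to fit the 19 across and 3 down.
R2C1 = 2: the only remaining digit allowed by both the 7 across and the 11 down.
R2C3 = 7 − 6 = 1 completes the 7 across.
R1C1 = 19 − 10 = 9 completes the 19 across.

2 4 1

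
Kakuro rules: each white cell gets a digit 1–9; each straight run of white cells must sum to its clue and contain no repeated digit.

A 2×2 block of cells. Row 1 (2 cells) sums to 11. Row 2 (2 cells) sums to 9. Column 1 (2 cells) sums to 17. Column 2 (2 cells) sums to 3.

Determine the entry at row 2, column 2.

17 in 2 cells must be {8,9}; 3 in 2 cells must be {1,2}.
The 11 across and the 3 down share only 2, so (1,2) = 2.
The 9 across and the 17 down share only 8, so (2,1) = 8.
(2,2) = 9 − 8 = 1 completes the 9 across.
(1,1) = 11 − 2 = 9 completes the 11 across.

1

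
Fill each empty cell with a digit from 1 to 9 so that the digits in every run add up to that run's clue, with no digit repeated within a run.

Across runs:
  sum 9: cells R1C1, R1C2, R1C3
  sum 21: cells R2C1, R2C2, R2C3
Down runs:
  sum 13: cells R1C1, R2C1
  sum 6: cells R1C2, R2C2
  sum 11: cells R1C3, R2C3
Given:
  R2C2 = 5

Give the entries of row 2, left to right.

7, 5, 9

R1C2 = 6 − 5 = 1 completes the 6 down.
Nothing is forced directly, so branch on R2C1, whose candidates are 7 or 9. If R2C1 = 9: then R1C1 would have to be in {2,3,5,6} for the 9 across but in {4} for the 13 down — contradiction. So R2C1 = 7.
R1C1 = 13 − 7 = 6 completes the 13 down.
R1C3 = 9 − 7 = 2 completes the 9 across.
R2C3 = 21 − 12 = 9 completes the 21 across.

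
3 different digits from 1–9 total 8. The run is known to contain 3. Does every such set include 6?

The only way to make 8 from 3 distinct digits under that restriction is {1,3,4}, which does not contain 6.

No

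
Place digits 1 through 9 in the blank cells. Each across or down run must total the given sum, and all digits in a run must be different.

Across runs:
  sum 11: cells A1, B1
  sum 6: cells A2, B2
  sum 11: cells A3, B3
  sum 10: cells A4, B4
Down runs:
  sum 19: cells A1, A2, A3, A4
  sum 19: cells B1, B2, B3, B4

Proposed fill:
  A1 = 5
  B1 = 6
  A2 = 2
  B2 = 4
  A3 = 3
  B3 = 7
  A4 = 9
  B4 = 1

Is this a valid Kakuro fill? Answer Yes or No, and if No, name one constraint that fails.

No — the down run B1–B4 sums to 18, not 19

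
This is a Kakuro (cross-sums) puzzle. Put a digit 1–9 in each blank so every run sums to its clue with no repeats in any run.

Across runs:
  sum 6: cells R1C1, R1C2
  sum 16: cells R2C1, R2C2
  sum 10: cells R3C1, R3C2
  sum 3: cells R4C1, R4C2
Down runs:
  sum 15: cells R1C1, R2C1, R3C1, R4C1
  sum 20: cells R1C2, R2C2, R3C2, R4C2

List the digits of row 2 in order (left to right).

7 9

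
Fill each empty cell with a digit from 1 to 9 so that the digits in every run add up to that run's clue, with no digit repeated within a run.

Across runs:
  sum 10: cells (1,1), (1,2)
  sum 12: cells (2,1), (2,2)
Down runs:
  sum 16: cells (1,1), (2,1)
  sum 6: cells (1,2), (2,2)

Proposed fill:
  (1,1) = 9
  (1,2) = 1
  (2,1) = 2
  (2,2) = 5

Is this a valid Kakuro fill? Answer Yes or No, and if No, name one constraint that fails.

No — the across run (2,1)–(2,2) sums to 7, not 12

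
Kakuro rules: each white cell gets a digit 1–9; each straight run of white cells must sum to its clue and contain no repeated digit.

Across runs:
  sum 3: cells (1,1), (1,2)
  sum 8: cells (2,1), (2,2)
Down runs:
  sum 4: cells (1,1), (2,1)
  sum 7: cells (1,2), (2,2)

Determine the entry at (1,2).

2

3 in 2 cells must be {1,2}; 4 in 2 cells must be {1,3}.
The 3 across and the 4 down share only 1, so (1,1) = 1.
(1,2) = 3 − 1 = 2 completes the 3 across.
(2,1) = 4 − 1 = 3 completes the 4 down.
(2,2) = 8 − 3 = 5 completes the 8 across.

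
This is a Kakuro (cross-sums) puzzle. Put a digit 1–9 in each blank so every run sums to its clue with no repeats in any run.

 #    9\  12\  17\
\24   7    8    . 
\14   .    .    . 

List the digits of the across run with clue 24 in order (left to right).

24 in 3 cells must be {7,8,9}; 17 in 2 cells must be {8,9}.
R1C3 = 24 − 15 = 9 completes the 24 across.
R2C1 = 9 − 7 = 2 completes the 9 down.
R2C2 = 12 − 8 = 4 completes the 12 down.
R2C3 = 14 − 6 = 8 completes the 14 across.

7 8 9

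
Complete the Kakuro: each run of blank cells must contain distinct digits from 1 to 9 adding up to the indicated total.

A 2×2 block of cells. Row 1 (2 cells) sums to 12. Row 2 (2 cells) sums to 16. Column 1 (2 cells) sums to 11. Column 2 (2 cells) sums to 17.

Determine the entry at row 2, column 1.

16 in 2 cells must be {7,9}; 17 in 2 cells must be {8,9}.
The 16 across and the 17 down share only 9, so (2,2) = 9.
(1,2) = 17 − 9 = 8 completes the 17 down.
(2,1) = 16 − 9 = 7 completes the 16 across.
(1,1) = 12 − 8 = 4 completes the 12 across.

7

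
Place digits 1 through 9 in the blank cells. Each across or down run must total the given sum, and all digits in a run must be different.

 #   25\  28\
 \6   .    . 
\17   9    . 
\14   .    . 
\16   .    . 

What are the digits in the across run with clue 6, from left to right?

1, 5

17 in 2 cells must be {8,9}; 16 in 2 cells must be {7,9}.
R2C2 = 17 − 9 = 8 completes the 17 across.
Given what's placed, R4C1 must be 7 to fit the 16 across and 25 down.
R4C2 = 16 − 7 = 9 completes the 16 across.
Nothing is forced directly, so branch on R1C2, whose candidates are 4 or 5. If R1C2 = 4: then R1C1 would have to be in {2} for the 6 across but in {1,3,4,5,6,8} for the 25 down — contradiction. So R1C2 = 5.
R1C1 = 6 − 5 = 1 completes the 6 across.
R3C1 = 25 − 17 = 8 completes the 25 down.
R3C2 = 14 − 8 = 6 completes the 14 across.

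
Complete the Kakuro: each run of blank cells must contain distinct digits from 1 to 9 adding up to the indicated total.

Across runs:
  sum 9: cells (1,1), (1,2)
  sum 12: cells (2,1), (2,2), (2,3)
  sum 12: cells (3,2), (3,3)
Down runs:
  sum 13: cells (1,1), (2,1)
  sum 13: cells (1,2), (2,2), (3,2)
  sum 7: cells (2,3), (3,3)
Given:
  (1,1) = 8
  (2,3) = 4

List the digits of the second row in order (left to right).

5, 3, 4

(1,2) = 9 − 8 = 1 completes the 9 across.
(2,1) = 13 − 8 = 5 completes the 13 down.
(2,2) = 12 − 9 = 3 completes the 12 across.
(3,2) = 13 − 4 = 9 completes the 13 down.
(3,3) = 12 − 9 = 3 completes the 12 across.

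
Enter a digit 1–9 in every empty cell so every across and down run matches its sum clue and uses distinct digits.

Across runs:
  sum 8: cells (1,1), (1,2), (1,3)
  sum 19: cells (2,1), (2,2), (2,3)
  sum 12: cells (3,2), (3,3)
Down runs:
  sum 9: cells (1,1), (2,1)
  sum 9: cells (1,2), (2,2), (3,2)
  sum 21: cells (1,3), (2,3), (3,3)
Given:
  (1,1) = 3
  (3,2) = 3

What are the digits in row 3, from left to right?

3, 9

(1,3) = 4: the only remaining digit allowed by both the 8 across and the 21 down.
(2,1) = 9 − 3 = 6 completes the 9 down.
(3,3) = 12 − 3 = 9 completes the 12 across.
(1,2) = 8 − 7 = 1 completes the 8 across.
(2,2) = 9 − 4 = 5 completes the 9 down.
(2,3) = 19 − 11 = 8 completes the 19 across.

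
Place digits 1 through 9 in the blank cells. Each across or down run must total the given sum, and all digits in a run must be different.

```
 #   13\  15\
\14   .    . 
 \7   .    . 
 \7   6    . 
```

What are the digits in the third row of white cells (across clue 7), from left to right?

6 1

R1C1 = 5: the only remaining digit allowed by both the 14 across and the 13 down.
R1C2 = 14 − 5 = 9 completes the 14 across.
R2C1 = 13 − 11 = 2 completes the 13 down.
R2C2 = 7 − 2 = 5 completes the 7 across.
R3C2 = 7 − 6 = 1 completes the 7 across.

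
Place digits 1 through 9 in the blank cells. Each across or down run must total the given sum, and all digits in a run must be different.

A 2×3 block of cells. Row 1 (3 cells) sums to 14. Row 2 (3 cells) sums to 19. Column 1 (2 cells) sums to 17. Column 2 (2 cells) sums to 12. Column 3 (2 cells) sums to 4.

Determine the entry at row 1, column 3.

1

17 in 2 cells must be {8,9}; 4 in 2 cells must be {1,3}.
The 19 across and the 4 down share only 3, so (2,3) = 3.
(1,3) = 4 − 3 = 1 completes the 4 down.
Given what's placed, (2,1) must be 9 to fit the 19 across and 17 down.
(2,2) = 19 − 12 = 7 completes the 19 across.
(1,1) = 17 − 9 = 8 completes the 17 down.
(1,2) = 14 − 9 = 5 completes the 14 across.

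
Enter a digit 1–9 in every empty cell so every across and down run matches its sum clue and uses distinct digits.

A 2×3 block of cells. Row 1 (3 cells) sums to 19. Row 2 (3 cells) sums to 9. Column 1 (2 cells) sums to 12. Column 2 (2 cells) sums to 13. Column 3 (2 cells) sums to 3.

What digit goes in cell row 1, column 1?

3 in 2 cells must be {1,2}.
The 19 across and the 3 down share only 2, so (1,3) = 2.
(2,3) = 3 − 2 = 1 completes the 3 down.
Nothing is forced directly, so branch on (2,1), whose candidates are 3 or 5. If (2,1) = 5: then (1,1) would have to be in {8,9} for the 19 across but in {7} for the 12 down — contradiction. So (2,1) = 3.
(1,1) = 12 − 3 = 9 completes the 12 down.
(1,2) = 19 − 11 = 8 completes the 19 across.
(2,2) = 9 − 4 = 5 completes the 9 across.

9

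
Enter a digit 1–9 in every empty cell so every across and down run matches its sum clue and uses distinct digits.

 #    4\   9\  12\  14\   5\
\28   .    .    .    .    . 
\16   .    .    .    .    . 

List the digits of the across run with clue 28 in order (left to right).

3 7 9 8 1

16 in 5 cells must be {1,2,3,4,6}; 4 in 2 cells must be {1,3}.
Only 6 fits R2C4 under both its across sum 16 and down sum 14.
R1C4 = 14 − 6 = 8 completes the 14 down.
Nothing is forced directly, so branch on R2C3, whose candidates are 3 or 4. If R2C3 = 4: then R1C3 would have to be in {1,2,3,4,5,6,7,9} for the 28 across but in {8} for the 12 down — contradiction. So R2C3 = 3.
R1C3 = 12 − 3 = 9 completes the 12 down.
R2C1 = 1: the only remaining digit allowed by both the 16 across and the 4 down.
R1C1 = 4 − 1 = 3 completes the 4 down.
Nothing is forced directly, so branch on R2C2, whose candidates are 2 or 4. If R2C2 = 4: then R1C2 would have to be in {1,2,6,7} for the 28 across but in {5} for the 9 down — contradiction. So R2C2 = 2.
R1C2 = 9 − 2 = 7 completes the 9 down.
R1C5 = 28 − 27 = 1 completes the 28 across.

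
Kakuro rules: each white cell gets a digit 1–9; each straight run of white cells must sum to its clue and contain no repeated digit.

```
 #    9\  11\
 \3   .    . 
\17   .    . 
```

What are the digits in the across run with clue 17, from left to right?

3 in 2 cells must be {1,2}; 17 in 2 cells must be {8,9}.
The 3 across and the 11 down share only 2, so R1C2 = 2.
The 17 across and the 9 down share only 8, so R2C1 = 8.
R2C2 = 17 − 8 = 9 completes the 17 across.
R1C1 = 3 − 2 = 1 completes the 3 across.

8 9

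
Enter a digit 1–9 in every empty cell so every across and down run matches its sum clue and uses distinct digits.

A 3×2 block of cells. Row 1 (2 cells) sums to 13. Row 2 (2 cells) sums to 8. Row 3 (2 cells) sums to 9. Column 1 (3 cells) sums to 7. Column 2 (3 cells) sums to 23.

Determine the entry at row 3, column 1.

1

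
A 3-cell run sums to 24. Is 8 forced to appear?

Yes

The only way to make 24 from 3 distinct digits is {7,8,9}, which contains 8.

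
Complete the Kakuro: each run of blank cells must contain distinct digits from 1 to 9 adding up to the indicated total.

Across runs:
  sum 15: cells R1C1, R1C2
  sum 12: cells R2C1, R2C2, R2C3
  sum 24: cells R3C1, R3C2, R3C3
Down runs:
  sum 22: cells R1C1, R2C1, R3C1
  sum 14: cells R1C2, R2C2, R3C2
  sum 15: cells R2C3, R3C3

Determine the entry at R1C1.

24 in 3 cells must be {7,8,9}.
Nothing is forced directly, so branch on R3C2, whose candidates are 7 or 8 or 9. If R3C2 = 8: then R1C2 would have to be in {6,7,8,9} for the 15 across but in {1,2,4,5} for the 14 down — contradiction. If R3C2 = 9: then R1C2 would have to be in {6,7,8,9} for the 15 across but in {1,2,3,4} for the 14 down — contradiction. So R3C2 = 7.
Given what's placed, R1C2 must be 6 to fit the 15 across and 14 down.
R2C2 = 14 − 13 = 1 completes the 14 down.
R1C1 = 15 − 6 = 9 completes the 15 across.

9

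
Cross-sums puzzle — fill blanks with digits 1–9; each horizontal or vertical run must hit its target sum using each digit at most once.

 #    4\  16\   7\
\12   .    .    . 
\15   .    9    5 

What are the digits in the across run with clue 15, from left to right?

4 in 2 cells must be {1,3}; 16 in 2 cells must be {7,9}.
R1C2 = 16 − 9 = 7 completes the 16 down.
R1C3 = 7 − 5 = 2 completes the 7 down.
R2C1 = 15 − 14 = 1 completes the 15 across.
R1C1 = 12 − 9 = 3 completes the 12 across.

1 9 5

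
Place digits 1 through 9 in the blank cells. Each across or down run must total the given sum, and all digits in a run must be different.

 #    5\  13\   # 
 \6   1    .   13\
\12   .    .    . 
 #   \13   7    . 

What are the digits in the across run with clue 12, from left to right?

4, 1, 7

R1C2 = 6 − 1 = 5 completes the 6 across.
R2C1 = 5 − 1 = 4 completes the 5 down.
R2C2 = 13 − 12 = 1 completes the 13 down.
R2C3 = 12 − 5 = 7 completes the 12 across.
R3C3 = 13 − 7 = 6 completes the 13 across.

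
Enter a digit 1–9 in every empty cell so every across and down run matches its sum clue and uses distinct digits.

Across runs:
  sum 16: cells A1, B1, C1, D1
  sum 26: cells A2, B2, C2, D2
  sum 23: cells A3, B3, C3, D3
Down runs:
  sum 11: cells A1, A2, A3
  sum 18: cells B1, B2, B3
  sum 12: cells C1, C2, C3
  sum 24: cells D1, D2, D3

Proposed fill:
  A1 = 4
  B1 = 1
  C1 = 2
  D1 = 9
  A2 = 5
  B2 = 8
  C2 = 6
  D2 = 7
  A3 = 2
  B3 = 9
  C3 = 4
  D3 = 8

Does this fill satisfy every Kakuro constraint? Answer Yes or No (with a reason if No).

Across: 4+1+2+9=16; 5+8+6+7=26; 2+9+4+8=23. Down: 4+5+2=11; 1+8+9=18; 2+6+4=12; 9+7+8=24. No digit repeats within any run.

Yes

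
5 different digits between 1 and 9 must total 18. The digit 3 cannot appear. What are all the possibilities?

5 distinct digits from 1–9 sum between 15 and 35.
Dropping sets that contain 3.
Only one set works: {1,2,4,5,6}.

{1,2,4,5,6}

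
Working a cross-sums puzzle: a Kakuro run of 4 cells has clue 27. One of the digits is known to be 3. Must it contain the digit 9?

Yes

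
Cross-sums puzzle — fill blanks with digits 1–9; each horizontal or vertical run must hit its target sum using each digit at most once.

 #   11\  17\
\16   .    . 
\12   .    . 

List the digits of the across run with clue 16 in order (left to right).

7, 9

16 in 2 cells must be {7,9}; 17 in 2 cells must be {8,9}.
The 16 across and the 17 down share only 9, so R1C2 = 9.
R2C2 = 17 − 9 = 8 completes the 17 down.
R1C1 = 16 − 9 = 7 completes the 16 across.
R2C1 = 12 − 8 = 4 completes the 12 across.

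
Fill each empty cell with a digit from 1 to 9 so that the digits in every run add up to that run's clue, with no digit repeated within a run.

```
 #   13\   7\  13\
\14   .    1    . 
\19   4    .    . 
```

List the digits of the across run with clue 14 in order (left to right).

9, 1, 4

R1C1 = 13 − 4 = 9 completes the 13 down.
R1C3 = 14 − 10 = 4 completes the 14 across.
R2C2 = 7 − 1 = 6 completes the 7 down.
R2C3 = 19 − 10 = 9 completes the 19 across.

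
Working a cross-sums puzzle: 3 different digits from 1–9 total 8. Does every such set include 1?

Yes

Every partition of 8 into 3 distinct digits includes 1: {1,2,5}, {1,3,4}.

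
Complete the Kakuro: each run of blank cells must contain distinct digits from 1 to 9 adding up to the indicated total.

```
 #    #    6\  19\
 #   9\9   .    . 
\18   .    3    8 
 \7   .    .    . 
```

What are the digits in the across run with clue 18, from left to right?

7 3 8

7 in 3 cells must be {1,2,4}; 6 in 3 cells must be {1,2,3}.
R2C1 = 18 − 11 = 7 completes the 18 across.
R3C1 = 9 − 7 = 2 completes the 9 down.
Given what's placed, R3C2 must be 1 to fit the 7 across and 6 down.
R3C3 = 7 − 3 = 4 completes the 7 across.
R1C2 = 6 − 4 = 2 completes the 6 down.
R1C3 = 9 − 2 = 7 completes the 9 across.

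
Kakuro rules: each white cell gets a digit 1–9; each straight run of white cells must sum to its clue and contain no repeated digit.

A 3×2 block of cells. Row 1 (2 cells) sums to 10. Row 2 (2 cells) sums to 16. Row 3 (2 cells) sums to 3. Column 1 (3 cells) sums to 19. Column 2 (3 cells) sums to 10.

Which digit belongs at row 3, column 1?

16 in 2 cells must be {7,9}; 3 in 2 cells must be {1,2}.
The 16 across and the 10 down share only 7, so (2,2) = 7.
The 3 across and the 19 down share only 2, so (3,1) = 2.
(3,2) = 3 − 2 = 1 completes the 3 across.
(1,2) = 10 − 8 = 2 completes the 10 down.
(2,1) = 16 − 7 = 9 completes the 16 across.
(1,1) = 10 − 2 = 8 completes the 10 across.

2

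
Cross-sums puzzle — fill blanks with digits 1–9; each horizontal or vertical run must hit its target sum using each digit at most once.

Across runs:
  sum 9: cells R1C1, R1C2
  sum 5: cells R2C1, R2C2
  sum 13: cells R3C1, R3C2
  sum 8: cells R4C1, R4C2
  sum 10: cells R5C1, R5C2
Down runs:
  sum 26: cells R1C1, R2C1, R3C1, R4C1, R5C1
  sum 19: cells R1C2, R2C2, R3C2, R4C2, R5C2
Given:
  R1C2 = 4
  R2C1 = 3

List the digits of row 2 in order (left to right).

R1C1 = 9 − 4 = 5 completes the 9 across.
R2C2 = 5 − 3 = 2 completes the 5 across.
No cell is forced outright now. R3C2 can only be 5 or 7 or 9 (the digits allowed by both its 13 across and its 19 down). If R3C2 = 7: that forces R3C1 = 6, after which R4C1 would have to be in {1,2,3,5,6,7} for the 8 across but in {4,8} for the 26 down — contradiction. If R3C2 = 9: that forces R3C1 = 4, R4C1 = 6, after which R4C2 would have to be in {2} for the 8 across but in {1,3} for the 19 down — contradiction. So R3C2 = 5.
R3C1 = 13 − 5 = 8 completes the 13 across.
Nothing is forced directly, so branch on R4C1, whose candidates are 1 or 6. If R4C1 = 6: then R4C2 would have to be in {2} for the 8 across but in {1,7} for the 19 down — contradiction. So R4C1 = 1.
R4C2 = 8 − 1 = 7 completes the 8 across.
R5C1 = 26 − 17 = 9 completes the 26 down.
R5C2 = 10 − 9 = 1 completes the 10 across.

3, 2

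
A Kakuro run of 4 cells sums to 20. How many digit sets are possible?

12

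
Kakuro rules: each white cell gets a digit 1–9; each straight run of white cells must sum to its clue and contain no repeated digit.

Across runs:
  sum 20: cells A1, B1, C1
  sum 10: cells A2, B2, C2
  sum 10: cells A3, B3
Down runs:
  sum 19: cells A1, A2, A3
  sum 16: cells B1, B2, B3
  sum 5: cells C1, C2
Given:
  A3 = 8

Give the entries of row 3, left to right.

8, 2

B3 = 10 − 8 = 2 completes the 10 across.
Nothing is forced directly, so branch on B2, whose candidates are 5 or 6. If B2 = 6: that forces B1 = 8, C1 = 3, after which A2 would have to be in {1,3} for the 10 across but in {2,4,5,6,7,9} for the 19 down — contradiction. So B2 = 5.
B1 = 16 − 7 = 9 completes the 16 down.
No cell is forced outright now. C1 can only be 3 or 4 (the digits allowed by both its 20 across and its 5 down). If C1 = 3: then A1 would have to be in {8} for the 20 across but in {2,4,5,6,7,9} for the 19 down — contradiction. So C1 = 4.
A1 = 20 − 13 = 7 completes the 20 across.
A2 = 19 − 15 = 4 completes the 19 down.
C2 = 10 − 9 = 1 completes the 10 across.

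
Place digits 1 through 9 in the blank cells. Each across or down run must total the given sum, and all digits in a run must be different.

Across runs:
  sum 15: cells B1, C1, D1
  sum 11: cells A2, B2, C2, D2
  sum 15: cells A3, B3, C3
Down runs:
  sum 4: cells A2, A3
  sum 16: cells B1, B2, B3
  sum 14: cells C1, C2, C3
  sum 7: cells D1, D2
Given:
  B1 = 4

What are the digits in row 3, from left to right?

11 in 4 cells must be {1,2,3,5}; 4 in 2 cells must be {1,3}.
Nothing is forced directly, so branch on A2, whose candidates are 1 or 3. If A2 = 3: that forces B2 = 5, A3 = 1, after which B3 would have to be in {5,6,8,9} for the 15 across but in {7} for the 16 down — contradiction. So A2 = 1.
A3 = 4 − 1 = 3 completes the 4 down.
No cell is forced outright now. B2 can only be 3 or 5 (the digits allowed by both its 11 across and its 16 down). If B2 = 3: then B3 would have to be in {4,5,7,8} for the 15 across but in {9} for the 16 down — contradiction. So B2 = 5.
B3 = 16 − 9 = 7 completes the 16 down.
C3 = 15 − 10 = 5 completes the 15 across.

3 7 5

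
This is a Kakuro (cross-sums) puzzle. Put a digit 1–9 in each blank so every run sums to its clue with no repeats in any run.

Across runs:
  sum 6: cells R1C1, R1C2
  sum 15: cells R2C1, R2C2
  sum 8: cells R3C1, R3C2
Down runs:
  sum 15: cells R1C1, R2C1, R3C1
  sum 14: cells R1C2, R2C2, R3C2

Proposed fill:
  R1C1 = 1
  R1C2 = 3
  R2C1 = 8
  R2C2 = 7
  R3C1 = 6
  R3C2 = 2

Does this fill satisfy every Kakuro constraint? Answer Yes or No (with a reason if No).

No — the across run R1C1–R1C2 sums to 4, not 6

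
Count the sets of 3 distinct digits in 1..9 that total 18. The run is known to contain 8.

3

3 distinct digits from 1–9 sum between 6 and 24.
Keeping only sets containing 8.
Enumerating: {1,8,9}, {3,7,8}, {4,6,8}.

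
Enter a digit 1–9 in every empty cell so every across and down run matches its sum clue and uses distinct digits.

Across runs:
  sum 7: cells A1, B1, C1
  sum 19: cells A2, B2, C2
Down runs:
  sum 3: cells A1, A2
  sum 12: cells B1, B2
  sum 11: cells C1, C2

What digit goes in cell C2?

9

7 in 3 cells must be {1,2,4}; 3 in 2 cells must be {1,2}.
The 7 across and the 12 down share only 4, so B1 = 4.
Given what's placed, C1 must be 2 to fit the 7 across and 11 down.
A2 = 2: only digit in both the 19-across and 3-down candidate sets.
B2 = 12 − 4 = 8 completes the 12 down.
C2 = 19 − 10 = 9 completes the 19 across.
A1 = 7 − 6 = 1 completes the 7 across.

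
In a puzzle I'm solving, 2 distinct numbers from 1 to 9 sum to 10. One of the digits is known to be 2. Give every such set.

{2,8}

2 distinct digits from 1–9 sum between 3 and 17.
Keeping only sets containing 2.
Only one set works: {2,8}.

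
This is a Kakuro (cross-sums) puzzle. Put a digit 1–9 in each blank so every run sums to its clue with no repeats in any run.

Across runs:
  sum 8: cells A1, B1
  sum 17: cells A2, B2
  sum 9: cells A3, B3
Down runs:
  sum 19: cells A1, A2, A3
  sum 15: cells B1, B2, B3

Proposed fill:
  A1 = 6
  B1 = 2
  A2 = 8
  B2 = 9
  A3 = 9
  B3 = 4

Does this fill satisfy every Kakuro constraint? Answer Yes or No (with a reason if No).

No — the down run A1–A3 sums to 23, not 19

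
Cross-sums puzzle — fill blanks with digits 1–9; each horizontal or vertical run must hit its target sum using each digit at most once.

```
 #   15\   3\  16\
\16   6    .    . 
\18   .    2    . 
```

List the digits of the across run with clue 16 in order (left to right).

3 in 2 cells must be {1,2}; 16 in 2 cells must be {7,9}.
R1C2 = 3 − 2 = 1 completes the 3 down.
R1C3 = 16 − 7 = 9 completes the 16 across.
R2C1 = 15 − 6 = 9 completes the 15 down.
R2C3 = 18 − 11 = 7 completes the 18 across.

6 1 9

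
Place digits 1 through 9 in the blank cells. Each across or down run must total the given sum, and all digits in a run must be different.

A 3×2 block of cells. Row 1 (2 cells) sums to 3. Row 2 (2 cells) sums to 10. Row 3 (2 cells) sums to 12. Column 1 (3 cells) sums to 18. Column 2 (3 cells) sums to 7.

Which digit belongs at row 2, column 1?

3 in 2 cells must be {1,2}; 7 in 3 cells must be {1,2,4}.
The 12 across and the 7 down share only 4, so (3,2) = 4.
(3,1) = 12 − 4 = 8 completes the 12 across.
Given what's placed, (1,1) must be 1 to fit the 3 across and 18 down.
(1,2) = 3 − 1 = 2 completes the 3 across.
(2,1) = 18 − 9 = 9 completes the 18 down.
(2,2) = 10 − 9 = 1 completes the 10 across.

9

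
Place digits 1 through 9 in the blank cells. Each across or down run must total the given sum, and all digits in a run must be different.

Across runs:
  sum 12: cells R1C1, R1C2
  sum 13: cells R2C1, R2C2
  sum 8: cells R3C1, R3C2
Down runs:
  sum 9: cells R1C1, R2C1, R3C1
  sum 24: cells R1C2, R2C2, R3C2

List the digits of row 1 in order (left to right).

24 in 3 cells must be {7,8,9}.
The 8 across and the 24 down share only 7, so R3C2 = 7.
R3C1 = 8 − 7 = 1 completes the 8 across.
Nothing is forced directly, so branch on R1C1, whose candidates are 3 or 5. If R1C1 = 5: then R1C2 would have to be in {7} for the 12 across but in {8,9} for the 24 down — contradiction. So R1C1 = 3.
R1C2 = 12 − 3 = 9 completes the 12 across.
R2C1 = 9 − 4 = 5 completes the 9 down.
R2C2 = 13 − 5 = 8 completes the 13 across.

3 9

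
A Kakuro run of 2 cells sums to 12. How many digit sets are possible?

3

2 distinct digits from 1–9 sum between 3 and 17.
Enumerating: {3,9}, {4,8}, {5,7}.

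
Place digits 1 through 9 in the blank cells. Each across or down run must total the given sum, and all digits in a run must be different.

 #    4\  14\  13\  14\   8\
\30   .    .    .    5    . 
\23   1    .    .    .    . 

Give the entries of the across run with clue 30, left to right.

3, 9, 7, 5, 6

4 in 2 cells must be {1,3}.
R1C1 = 4 − 1 = 3 completes the 4 down.
R2C4 = 14 − 5 = 9 completes the 14 down.
Nothing is forced directly, so branch on R1C5, whose candidates are 6 or 7. If R1C5 = 7: then R2C5 would have to be in {2,3,4,5,6,7,8} for the 23 across but in {1} for the 8 down — contradiction. So R1C5 = 6.
R1C2 = 9: the only remaining digit allowed by both the 30 across and the 14 down.
R1C3 = 30 − 23 = 7 completes the 30 across.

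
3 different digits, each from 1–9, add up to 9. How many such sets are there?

3

3 distinct digits from 1–9 sum between 6 and 24.
Enumerating: {1,2,6}, {1,3,5}, {2,3,4}.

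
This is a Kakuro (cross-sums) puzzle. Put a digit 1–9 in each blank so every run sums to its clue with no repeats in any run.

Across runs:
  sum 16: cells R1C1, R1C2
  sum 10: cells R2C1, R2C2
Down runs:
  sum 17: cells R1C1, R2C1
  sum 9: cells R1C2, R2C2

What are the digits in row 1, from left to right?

9, 7

16 in 2 cells must be {7,9}; 17 in 2 cells must be {8,9}.
The 16 across and the 17 down share only 9, so R1C1 = 9.
R1C2 = 16 − 9 = 7 completes the 16 across.
R2C1 = 17 − 9 = 8 completes the 17 down.
R2C2 = 10 − 8 = 2 completes the 10 across.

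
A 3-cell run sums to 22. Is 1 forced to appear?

No

Counterexample: {5,8,9} sums to 22 without using 1.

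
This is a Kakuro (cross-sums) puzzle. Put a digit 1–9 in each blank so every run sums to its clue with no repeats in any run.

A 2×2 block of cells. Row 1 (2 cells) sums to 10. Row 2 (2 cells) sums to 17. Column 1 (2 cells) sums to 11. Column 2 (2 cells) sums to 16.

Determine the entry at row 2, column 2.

17 in 2 cells must be {8,9}; 16 in 2 cells must be {7,9}.
The 17 across and the 16 down share only 9, so (2,2) = 9.
(1,2) = 16 − 9 = 7 completes the 16 down.
(2,1) = 17 − 9 = 8 completes the 17 across.
(1,1) = 10 − 7 = 3 completes the 10 across.

9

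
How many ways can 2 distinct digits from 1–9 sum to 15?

2

2 distinct digits from 1–9 sum between 3 and 17.
Enumerating: {6,9}, {7,8}.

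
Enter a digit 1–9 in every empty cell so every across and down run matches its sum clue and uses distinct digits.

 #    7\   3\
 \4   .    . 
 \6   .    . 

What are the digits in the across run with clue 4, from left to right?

3 1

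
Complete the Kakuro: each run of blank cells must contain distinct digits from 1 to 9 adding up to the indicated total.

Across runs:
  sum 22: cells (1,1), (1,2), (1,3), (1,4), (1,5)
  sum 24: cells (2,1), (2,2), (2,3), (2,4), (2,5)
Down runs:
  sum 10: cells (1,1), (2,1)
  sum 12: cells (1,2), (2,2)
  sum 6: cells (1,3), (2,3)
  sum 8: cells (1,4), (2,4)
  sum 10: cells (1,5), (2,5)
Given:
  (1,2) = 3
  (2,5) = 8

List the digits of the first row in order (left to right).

6, 3, 4, 7, 2

(1,5) = 10 − 8 = 2 completes the 10 down.
(2,2) = 12 − 3 = 9 completes the 12 down.
No cell is forced outright now. (2,4) can only be 1 or 2 (the digits allowed by both its 24 across and its 8 down). If (2,4) = 2: that forces (1,4) = 6, (1,3) = 4, after which (2,3) would have to be in {1,4} for the 24 across but in {2} for the 6 down — contradiction. So (2,4) = 1.
(1,4) = 8 − 1 = 7 completes the 8 down.
Nothing is forced directly, so branch on (2,1), whose candidates are 2 or 4. If (2,1) = 2: then (1,1) would have to be in {1,4,6,9} for the 22 across but in {8} for the 10 down — contradiction. So (2,1) = 4.
(1,1) = 10 − 4 = 6 completes the 10 down.
(1,3) = 22 − 18 = 4 completes the 22 across.
(2,3) = 24 − 22 = 2 completes the 24 across.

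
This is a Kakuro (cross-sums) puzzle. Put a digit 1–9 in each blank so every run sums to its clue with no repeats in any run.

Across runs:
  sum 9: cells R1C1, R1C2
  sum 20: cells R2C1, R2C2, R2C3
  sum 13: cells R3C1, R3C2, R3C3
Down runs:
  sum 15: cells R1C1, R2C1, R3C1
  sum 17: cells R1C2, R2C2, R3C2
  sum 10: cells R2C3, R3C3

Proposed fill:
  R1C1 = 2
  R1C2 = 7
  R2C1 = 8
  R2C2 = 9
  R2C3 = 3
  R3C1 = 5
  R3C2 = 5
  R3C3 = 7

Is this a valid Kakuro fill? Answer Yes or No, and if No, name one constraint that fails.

No — the across run R3C1–R3C3 sums to 17, not 13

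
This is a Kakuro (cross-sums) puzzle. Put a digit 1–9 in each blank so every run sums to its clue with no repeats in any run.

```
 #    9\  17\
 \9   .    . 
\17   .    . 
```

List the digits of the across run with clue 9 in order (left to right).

1 8

17 in 2 cells must be {8,9}.
The 9 across and the 17 down share only 8, so R1C2 = 8.
The 17 across and the 9 down share only 8, so R2C1 = 8.
R2C2 = 17 − 8 = 9 completes the 17 across.
R1C1 = 9 − 8 = 1 completes the 9 across.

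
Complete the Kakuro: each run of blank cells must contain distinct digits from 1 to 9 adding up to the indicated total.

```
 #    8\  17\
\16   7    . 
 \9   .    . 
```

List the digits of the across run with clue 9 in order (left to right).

1 8

16 in 2 cells must be {7,9}; 17 in 2 cells must be {8,9}.
R1C2 = 16 − 7 = 9 completes the 16 across.
R2C1 = 8 − 7 = 1 completes the 8 down.
R2C2 = 9 − 1 = 8 completes the 9 across.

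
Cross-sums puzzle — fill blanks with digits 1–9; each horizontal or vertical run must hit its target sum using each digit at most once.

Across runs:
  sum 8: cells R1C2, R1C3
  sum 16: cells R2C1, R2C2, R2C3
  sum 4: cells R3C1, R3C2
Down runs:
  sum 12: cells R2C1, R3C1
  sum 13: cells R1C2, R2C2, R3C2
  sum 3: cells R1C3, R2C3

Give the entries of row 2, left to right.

9, 5, 2

4 in 2 cells must be {1,3}; 3 in 2 cells must be {1,2}.
The 4 across and the 12 down share only 3, so R3C1 = 3.
R3C2 = 4 − 3 = 1 completes the 4 across.
R2C1 = 12 − 3 = 9 completes the 12 down.
No cell is forced outright now. R1C3 can only be 1 or 2 (the digits allowed by both its 8 across and its 3 down). If R1C3 = 2: then R1C2 would have to be in {6} for the 8 across but in {3,4,5,7,8,9} for the 13 down — contradiction. So R1C3 = 1.
R1C2 = 8 − 1 = 7 completes the 8 across.
R2C2 = 13 − 8 = 5 completes the 13 down.
R2C3 = 16 − 14 = 2 completes the 16 across.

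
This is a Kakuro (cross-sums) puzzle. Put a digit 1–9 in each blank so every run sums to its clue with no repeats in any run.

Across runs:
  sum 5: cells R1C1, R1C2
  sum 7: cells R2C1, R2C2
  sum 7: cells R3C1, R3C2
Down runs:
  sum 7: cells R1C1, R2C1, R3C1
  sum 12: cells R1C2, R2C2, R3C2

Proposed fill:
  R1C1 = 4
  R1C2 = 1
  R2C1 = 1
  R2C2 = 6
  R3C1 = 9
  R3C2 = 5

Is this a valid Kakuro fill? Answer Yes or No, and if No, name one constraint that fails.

No — the down run R1C1–R3C1 sums to 14, not 7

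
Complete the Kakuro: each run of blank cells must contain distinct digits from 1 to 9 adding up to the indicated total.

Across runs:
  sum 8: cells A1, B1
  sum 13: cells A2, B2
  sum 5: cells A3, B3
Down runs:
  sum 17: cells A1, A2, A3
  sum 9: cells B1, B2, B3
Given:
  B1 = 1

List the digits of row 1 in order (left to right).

A1 = 8 − 1 = 7 completes the 8 across.
No cell is forced outright now. B2 can only be 5 or 6 (the digits allowed by both its 13 across and its 9 down). If B2 = 6: then A2 would have to be in {7} for the 13 across but in {1,2,4,6,8,9} for the 17 down — contradiction. So B2 = 5.
A2 = 13 − 5 = 8 completes the 13 across.
A3 = 17 − 15 = 2 completes the 17 down.
B3 = 5 − 2 = 3 completes the 5 across.

7 1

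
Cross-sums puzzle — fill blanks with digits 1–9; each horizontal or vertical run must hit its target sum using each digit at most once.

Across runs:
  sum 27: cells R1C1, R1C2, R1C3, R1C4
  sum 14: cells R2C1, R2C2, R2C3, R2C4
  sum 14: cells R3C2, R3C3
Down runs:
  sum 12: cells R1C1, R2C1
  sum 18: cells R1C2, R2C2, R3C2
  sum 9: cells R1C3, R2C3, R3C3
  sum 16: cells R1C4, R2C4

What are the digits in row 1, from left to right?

16 in 2 cells must be {7,9}.
Only 7 fits R2C4 under both its across sum 14 and down sum 16.
R1C4 = 16 − 7 = 9 completes the 16 down.
Given what's placed, R2C1 must be 4 to fit the 14 across and 12 down.
R1C1 = 12 − 4 = 8 completes the 12 down.
No cell is forced outright now. R2C2 can only be 1 or 2 (the digits allowed by both its 14 across and its 18 down). If R2C2 = 1: then R1C2 would have to be in {3,4,6,7} for the 27 across but in {8,9} for the 18 down — contradiction. So R2C2 = 2.
Given what's placed, R1C2 must be 7 to fit the 27 across and 18 down.
R1C3 = 27 − 24 = 3 completes the 27 across.

8, 7, 3, 9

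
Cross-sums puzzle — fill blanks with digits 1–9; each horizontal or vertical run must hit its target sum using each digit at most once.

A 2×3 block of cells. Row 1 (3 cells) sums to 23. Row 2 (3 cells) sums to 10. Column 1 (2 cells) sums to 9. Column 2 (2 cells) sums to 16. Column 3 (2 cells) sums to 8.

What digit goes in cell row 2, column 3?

2

23 in 3 cells must be {6,8,9}; 16 in 2 cells must be {7,9}.
The 23 across and the 16 down share only 9, so (1,2) = 9.
Given what's placed, (1,3) must be 6 to fit the 23 across and 8 down.
(2,2) = 16 − 9 = 7 completes the 16 down.
(2,3) = 8 − 6 = 2 completes the 8 down.
(1,1) = 23 − 15 = 8 completes the 23 across.
(2,1) = 10 − 9 = 1 completes the 10 across.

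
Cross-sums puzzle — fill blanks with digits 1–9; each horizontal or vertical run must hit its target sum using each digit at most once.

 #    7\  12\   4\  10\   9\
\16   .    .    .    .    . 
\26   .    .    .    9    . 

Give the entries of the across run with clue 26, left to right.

16 in 5 cells must be {1,2,3,4,6}; 4 in 2 cells must be {1,3}.
R1C4 = 10 − 9 = 1 completes the 10 down.
R1C3 = 3: the only remaining digit allowed by both the 16 across and the 4 down.
R2C3 = 4 − 3 = 1 completes the 4 down.
Given what's placed, R1C2 must be 4 to fit the 16 across and 12 down.
R2C2 = 12 − 4 = 8 completes the 12 down.
Nothing is forced directly, so branch on R1C1, whose candidates are 2 or 6. If R1C1 = 6: that forces R1C5 = 2, after which R2C1 would have to be in {2,3,5,6} for the 26 across but in {1} for the 7 down — contradiction. So R1C1 = 2.
R1C5 = 16 − 10 = 6 completes the 16 across.
R2C1 = 7 − 2 = 5 completes the 7 down.
R2C5 = 26 − 23 = 3 completes the 26 across.

5 8 1 9 3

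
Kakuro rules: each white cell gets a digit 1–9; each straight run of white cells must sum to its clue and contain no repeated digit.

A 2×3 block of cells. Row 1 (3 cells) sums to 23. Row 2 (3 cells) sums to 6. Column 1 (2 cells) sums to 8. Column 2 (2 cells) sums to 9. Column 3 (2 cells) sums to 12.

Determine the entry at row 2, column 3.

3

23 in 3 cells must be {6,8,9}; 6 in 3 cells must be {1,2,3}.
The 23 across and the 8 down share only 6, so (1,1) = 6.
Given what's placed, (1,2) must be 8 to fit the 23 across and 9 down.
(1,3) = 23 − 14 = 9 completes the 23 across.
(2,1) = 8 − 6 = 2 completes the 8 down.
(2,2) = 9 − 8 = 1 completes the 9 down.
(2,3) = 6 − 3 = 3 completes the 6 across.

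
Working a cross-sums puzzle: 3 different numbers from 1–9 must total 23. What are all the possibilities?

3 distinct digits from 1–9 sum between 6 and 24.
Only one set works: {6,8,9}.

{6,8,9}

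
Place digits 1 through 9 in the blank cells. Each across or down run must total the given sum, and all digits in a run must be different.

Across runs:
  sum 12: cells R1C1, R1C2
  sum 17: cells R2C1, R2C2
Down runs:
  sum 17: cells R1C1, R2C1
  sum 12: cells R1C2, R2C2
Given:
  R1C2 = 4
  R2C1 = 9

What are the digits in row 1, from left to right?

8 4

17 in 2 cells must be {8,9}.
R1C1 = 12 − 4 = 8 completes the 12 across.
R2C2 = 17 − 9 = 8 completes the 17 across.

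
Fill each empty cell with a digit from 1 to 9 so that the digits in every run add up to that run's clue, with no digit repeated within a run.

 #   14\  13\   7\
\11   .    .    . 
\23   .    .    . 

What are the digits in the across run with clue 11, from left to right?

6 4 1

23 in 3 cells must be {6,8,9}.
The 23 across and the 7 down share only 6, so R2C3 = 6.
R1C3 = 7 − 6 = 1 completes the 7 down.
Nothing is forced directly, so branch on R1C1, whose candidates are 6 or 8. If R1C1 = 8: then R1C2 would have to be in {2} for the 11 across but in {4,5,6,7,8,9} for the 13 down — contradiction. So R1C1 = 6.
R1C2 = 11 − 7 = 4 completes the 11 across.
R2C1 = 14 − 6 = 8 completes the 14 down.
R2C2 = 23 − 14 = 9 completes the 23 across.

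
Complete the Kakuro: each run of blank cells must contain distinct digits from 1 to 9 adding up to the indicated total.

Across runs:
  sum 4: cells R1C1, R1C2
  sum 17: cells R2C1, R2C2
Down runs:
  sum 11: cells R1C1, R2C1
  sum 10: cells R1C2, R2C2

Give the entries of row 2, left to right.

8 9

4 in 2 cells must be {1,3}; 17 in 2 cells must be {8,9}.
The 4 across and the 11 down share only 3, so R1C1 = 3.
R1C2 = 4 − 3 = 1 completes the 4 across.
R2C1 = 11 − 3 = 8 completes the 11 down.
R2C2 = 17 − 8 = 9 completes the 17 across.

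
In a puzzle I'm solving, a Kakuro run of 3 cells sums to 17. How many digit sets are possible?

7

3 distinct digits from 1–9 sum between 6 and 24.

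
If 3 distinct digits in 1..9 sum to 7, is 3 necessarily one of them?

The only way to make 7 from 3 distinct digits is {1,2,4}, which does not contain 3.

No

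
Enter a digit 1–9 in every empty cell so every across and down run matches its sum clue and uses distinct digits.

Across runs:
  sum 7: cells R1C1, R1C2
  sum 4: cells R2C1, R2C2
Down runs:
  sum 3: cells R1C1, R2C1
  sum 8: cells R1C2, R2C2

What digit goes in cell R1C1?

4 in 2 cells must be {1,3}; 3 in 2 cells must be {1,2}.
The 4 across and the 3 down share only 1, so R2C1 = 1.
R2C2 = 4 − 1 = 3 completes the 4 across.
R1C1 = 3 − 1 = 2 completes the 3 down.
R1C2 = 7 − 2 = 5 completes the 7 across.

2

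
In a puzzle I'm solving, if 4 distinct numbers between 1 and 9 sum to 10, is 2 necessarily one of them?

The only way to make 10 from 4 distinct digits is {1,2,3,4}, which contains 2.

Yes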